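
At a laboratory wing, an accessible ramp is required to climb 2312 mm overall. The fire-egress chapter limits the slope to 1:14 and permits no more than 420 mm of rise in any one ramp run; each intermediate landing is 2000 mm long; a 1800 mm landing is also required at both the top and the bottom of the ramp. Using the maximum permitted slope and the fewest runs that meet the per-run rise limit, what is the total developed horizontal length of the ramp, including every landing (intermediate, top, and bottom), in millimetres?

45968 mm

At most 420 each: 2312/420 = 5.50, giving 6 ramp runs. That means 5 intermediate landings.
Ramp run (horizontal) at 1:14: 2312 × 14 = 32368 mm.
Intermediate landings: 5 × 2000 = 10000 mm.
Top and bottom landings: 2 × 1800 = 3600 mm.
Total = 32368 + 10000 + 3600 = 45968 mm.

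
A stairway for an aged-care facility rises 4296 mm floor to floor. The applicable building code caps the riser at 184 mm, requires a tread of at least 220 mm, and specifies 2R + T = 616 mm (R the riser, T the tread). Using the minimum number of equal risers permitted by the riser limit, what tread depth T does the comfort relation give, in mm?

At most 184 each: 4296/184 = 23.35, giving 24 risers.
R = 4296 ÷ 24 = 179 mm.
Tread T = 616 − 2 × 179 = 258 mm (≥ 220 mm).

258 mm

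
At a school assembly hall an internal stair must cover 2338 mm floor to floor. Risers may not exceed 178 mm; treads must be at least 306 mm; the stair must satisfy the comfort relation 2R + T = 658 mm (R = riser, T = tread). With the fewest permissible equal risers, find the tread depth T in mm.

2338 / 178 = 13.135 → round up to 14 risers.
Riser R = 2338 / 14 = 167 mm, within the 178 mm limit.
T = 658 − 2·167 = 324 mm, which satisfies the 306 mm minimum.

324 mm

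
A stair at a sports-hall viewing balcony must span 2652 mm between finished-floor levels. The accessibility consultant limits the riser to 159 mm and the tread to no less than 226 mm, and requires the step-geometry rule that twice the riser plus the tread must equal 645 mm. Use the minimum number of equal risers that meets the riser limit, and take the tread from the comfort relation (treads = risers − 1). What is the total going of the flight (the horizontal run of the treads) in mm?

At most 159 each: 2652/159 = 16.68, giving 17 risers.
Riser R = 2652 / 17 = 156 mm, within the 159 mm limit.
T = 645 − 2·156 = 333 mm, which satisfies the 226 mm minimum.
17 risers give 16 treads; going = 16 × 333 = 5328 mm.

5328 mm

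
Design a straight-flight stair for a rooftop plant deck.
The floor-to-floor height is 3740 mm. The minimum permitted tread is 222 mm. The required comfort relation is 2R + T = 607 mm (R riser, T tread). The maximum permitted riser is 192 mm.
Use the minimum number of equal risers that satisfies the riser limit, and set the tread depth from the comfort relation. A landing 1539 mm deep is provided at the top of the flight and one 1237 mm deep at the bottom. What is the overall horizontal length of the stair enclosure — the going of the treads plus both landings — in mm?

7203 mm

3740 / 192 = 19.479 → round up to 20 risers.
Each riser is 3740/20 = 187 mm (≤ 192 mm).
T = 607 − 2·187 = 233 mm, which satisfies the 222 mm minimum.
Treads = 20 − 1 = 19; going = 19 × 233 = 4427 mm.
Add landings: 4427 + 1539 + 1237 = 7203 mm.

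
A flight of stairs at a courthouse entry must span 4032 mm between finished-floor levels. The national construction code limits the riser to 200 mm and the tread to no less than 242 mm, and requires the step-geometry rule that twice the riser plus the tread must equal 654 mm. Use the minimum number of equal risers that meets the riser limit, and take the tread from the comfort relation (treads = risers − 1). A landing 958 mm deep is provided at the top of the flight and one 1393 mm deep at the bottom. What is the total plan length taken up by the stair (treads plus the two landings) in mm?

⌈4032/200⌉ = 21 risers.
Each riser is 4032/21 = 192 mm (≤ 200 mm).
From 2R + T = 654: T = 654 − 384 = 270 mm.
Treads = 21 − 1 = 20; going = 20 × 270 = 5400 mm.
Enclosure = 5400 + 958 + 1393 = 7751 mm.

7751 mm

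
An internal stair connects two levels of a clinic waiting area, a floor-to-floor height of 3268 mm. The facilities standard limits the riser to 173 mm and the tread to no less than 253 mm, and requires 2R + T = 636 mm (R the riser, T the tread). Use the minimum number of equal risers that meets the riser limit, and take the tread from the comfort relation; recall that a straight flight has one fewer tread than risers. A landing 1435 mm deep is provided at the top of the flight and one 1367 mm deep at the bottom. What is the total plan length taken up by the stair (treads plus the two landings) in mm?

3268 / 173 = 18.890 → round up to 19 risers.
R = 3268 ÷ 19 = 172 mm.
Tread T = 636 − 2 × 172 = 292 mm (≥ 253 mm).
Going = (19 − 1) × 292 = 5256 mm.
Add landings: 5256 + 1435 + 1367 = 8058 mm.

8058 mm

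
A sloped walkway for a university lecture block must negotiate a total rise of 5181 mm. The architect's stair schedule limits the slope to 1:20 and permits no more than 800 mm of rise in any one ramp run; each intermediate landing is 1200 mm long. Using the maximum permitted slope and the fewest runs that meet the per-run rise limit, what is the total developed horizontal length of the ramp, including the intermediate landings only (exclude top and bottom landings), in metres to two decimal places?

110.82 m

⌈5181/800⌉ = 7 ramp runs. That means 6 intermediate landings.
Ramp run (horizontal) at 1:20: 5181 × 20 = 103620 mm.
Intermediate landings: 6 × 1200 = 7200 mm.
Developed length = 103620 + 7200 = 110820 mm.
= 110.82 m.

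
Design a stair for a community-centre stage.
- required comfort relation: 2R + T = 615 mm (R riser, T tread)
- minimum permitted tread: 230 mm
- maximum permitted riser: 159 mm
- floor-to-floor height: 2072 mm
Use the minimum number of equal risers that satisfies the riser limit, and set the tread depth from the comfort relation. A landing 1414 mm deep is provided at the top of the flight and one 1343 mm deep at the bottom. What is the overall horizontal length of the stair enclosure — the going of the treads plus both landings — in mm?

At most 159 each: 2072/159 = 13.03, giving 14 risers.
Riser R = 2072 / 14 = 148 mm, within the 159 mm limit.
T = 615 − 2·148 = 319 mm, which satisfies the 230 mm minimum.
Going = (14 − 1) × 319 = 4147 mm.
Enclosure = 4147 + 1414 + 1343 = 6904 mm.

6904 mm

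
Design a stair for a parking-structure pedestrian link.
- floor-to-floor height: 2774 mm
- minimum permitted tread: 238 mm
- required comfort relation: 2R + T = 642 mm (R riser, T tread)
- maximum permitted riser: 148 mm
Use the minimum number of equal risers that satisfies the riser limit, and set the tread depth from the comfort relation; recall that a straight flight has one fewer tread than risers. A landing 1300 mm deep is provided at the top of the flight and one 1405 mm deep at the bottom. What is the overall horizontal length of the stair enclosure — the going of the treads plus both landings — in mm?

2774 / 148 = 18.743 → round up to 19 risers.
R = 2774 ÷ 19 = 146 mm.
From 2R + T = 642: T = 642 − 292 = 350 mm.
Going = (19 − 1) × 350 = 6300 mm.
Add landings: 6300 + 1300 + 1405 = 9005 mm.

9005 mm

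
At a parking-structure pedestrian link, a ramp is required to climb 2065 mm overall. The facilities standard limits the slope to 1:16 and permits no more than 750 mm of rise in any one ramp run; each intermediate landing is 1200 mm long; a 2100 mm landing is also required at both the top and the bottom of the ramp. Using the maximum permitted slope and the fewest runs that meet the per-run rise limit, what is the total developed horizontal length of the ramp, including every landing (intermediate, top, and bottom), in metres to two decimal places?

39.64 m

2065 / 750 = 2.75, so 3 ramp runs are needed. That means 2 intermediate landings.
Horizontal run for 2065 mm of rise at 1:16 is 2065 × 16 = 33040 mm.
Intermediate landings: 2 × 1200 = 2400 mm.
Top and bottom landings: 2 × 2100 = 4200 mm.
Total = 33040 + 2400 + 4200 = 39640 mm.
= 39.64 m.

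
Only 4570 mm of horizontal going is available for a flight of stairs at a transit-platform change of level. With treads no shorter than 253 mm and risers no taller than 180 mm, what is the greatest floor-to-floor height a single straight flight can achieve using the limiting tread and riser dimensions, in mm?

Treads that fit: ⌊4570 / 253⌋ = 18.
Risers = treads + 1 = 19.
Maximum height = 19 × 180 = 3420 mm.

3420 mm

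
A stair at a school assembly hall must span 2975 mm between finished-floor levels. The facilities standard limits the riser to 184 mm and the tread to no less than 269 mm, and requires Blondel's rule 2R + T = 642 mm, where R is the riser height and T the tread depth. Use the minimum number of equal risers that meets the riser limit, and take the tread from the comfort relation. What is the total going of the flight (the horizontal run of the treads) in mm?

⌈2975/184⌉ = 17 risers.
R = 2975 ÷ 17 = 175 mm.
T = 642 − 2·175 = 292 mm, which satisfies the 269 mm minimum.
Going = (17 − 1) × 292 = 4672 mm.

4672 mm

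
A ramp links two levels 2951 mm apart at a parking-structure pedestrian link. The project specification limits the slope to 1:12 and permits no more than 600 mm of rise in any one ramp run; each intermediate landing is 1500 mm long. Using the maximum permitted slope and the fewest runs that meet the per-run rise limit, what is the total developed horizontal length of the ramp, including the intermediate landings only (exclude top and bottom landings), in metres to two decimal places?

2951 / 600 = 4.918 → round up to 5 ramp runs. That means 4 intermediate landings.
Ramp run (horizontal) at 1:12: 2951 × 12 = 35412 mm.
4 intermediate landings contribute 4 × 1500 = 6000 mm.
Total developed length = 35412 + 6000 = 41412 mm.
= 41.41 m.

41.41 m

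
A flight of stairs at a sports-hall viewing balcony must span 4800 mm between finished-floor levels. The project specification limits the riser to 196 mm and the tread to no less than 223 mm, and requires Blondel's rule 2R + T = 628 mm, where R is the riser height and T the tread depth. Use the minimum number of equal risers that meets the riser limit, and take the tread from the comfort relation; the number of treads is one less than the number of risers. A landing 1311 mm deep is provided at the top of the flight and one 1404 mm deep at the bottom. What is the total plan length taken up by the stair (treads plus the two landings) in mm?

At most 196 each: 4800/196 = 24.49, giving 25 risers.
Riser R = 4800 / 25 = 192 mm, within the 196 mm limit.
T = 628 − 2·192 = 244 mm, which satisfies the 223 mm minimum.
Treads = 25 − 1 = 24; going = 24 × 244 = 5856 mm.
Add landings: 5856 + 1311 + 1404 = 8571 mm.

8571 mm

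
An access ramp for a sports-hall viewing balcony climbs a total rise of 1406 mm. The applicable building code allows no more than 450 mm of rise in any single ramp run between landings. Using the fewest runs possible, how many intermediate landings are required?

3 intermediate landings

⌈1406/450⌉ = 4 ramp runs.
4 runs are separated by 3 intermediate landings.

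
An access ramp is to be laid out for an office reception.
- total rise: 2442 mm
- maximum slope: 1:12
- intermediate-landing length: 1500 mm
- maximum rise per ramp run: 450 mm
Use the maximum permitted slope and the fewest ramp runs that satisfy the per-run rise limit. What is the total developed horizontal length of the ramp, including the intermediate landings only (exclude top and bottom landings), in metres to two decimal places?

36.80 m

⌈2442/450⌉ = 6 ramp runs. That means 5 intermediate landings.
Ramp run (horizontal) at 1:12: 2442 × 12 = 29304 mm.
Intermediate landings: 5 × 1500 = 7500 mm.
Developed length = 29304 + 7500 = 36804 mm.
= 36.80 m.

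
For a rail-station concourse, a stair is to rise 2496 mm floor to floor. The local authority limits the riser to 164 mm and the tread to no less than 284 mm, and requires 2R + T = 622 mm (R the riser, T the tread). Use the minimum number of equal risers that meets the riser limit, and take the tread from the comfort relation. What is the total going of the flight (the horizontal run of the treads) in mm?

2496 / 164 = 15.220 → round up to 16 risers.
R = 2496 ÷ 16 = 156 mm.
Tread T = 622 − 2 × 156 = 310 mm (≥ 284 mm).
16 risers give 15 treads; going = 15 × 310 = 4650 mm.

4650 mm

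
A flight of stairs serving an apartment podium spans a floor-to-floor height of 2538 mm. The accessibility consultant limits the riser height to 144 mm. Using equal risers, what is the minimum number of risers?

18 risers

⌈2538/144⌉ = 18 risers.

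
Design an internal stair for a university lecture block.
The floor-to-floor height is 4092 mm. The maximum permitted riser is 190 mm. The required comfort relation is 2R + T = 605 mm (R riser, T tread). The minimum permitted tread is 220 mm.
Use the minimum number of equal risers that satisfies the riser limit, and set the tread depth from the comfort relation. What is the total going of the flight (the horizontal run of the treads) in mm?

4893 mm

⌈4092/190⌉ = 22 risers.
Riser R = 4092 / 22 = 186 mm, within the 190 mm limit.
From 2R + T = 605: T = 605 − 372 = 233 mm.
Treads = 22 − 1 = 21; going = 21 × 233 = 4893 mm.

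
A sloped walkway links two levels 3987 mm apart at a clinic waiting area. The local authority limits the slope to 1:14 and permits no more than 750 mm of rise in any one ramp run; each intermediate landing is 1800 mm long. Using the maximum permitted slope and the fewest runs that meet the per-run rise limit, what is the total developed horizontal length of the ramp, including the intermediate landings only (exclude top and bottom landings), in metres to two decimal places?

3987 / 750 = 5.316 → round up to 6 ramp runs. That means 5 intermediate landings.
Ramp run (horizontal) at 1:14: 3987 × 14 = 55818 mm.
Intermediate landings: 5 × 1800 = 9000 mm.
Developed length = 55818 + 9000 = 64818 mm.
= 64.82 m.

64.82 m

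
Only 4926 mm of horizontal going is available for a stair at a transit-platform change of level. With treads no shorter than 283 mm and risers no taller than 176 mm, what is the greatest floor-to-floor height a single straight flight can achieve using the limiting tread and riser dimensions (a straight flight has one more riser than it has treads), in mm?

3168 mm

Treads that fit: ⌊4926 / 283⌋ = 17.
Risers = treads + 1 = 18.
Maximum height = 18 × 176 = 3168 mm.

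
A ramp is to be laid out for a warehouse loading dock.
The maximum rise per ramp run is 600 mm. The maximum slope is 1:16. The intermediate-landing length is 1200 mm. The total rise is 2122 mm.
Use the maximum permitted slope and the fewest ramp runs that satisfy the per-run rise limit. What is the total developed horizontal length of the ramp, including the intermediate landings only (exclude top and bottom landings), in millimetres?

⌈2122/600⌉ = 4 ramp runs. That means 3 intermediate landings.
Horizontal run for 2122 mm of rise at 1:16 is 2122 × 16 = 33952 mm.
3 intermediate landings contribute 3 × 1200 = 3600 mm.
Total developed length = 33952 + 3600 = 37552 mm.

37552 mm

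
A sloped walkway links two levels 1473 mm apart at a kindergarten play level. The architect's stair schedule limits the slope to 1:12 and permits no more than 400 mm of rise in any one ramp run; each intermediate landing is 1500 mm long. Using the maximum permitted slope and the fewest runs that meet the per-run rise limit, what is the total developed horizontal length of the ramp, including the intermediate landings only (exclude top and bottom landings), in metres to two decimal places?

1473 / 400 = 3.683 → round up to 4 ramp runs. That means 3 intermediate landings.
Horizontal run for 1473 mm of rise at 1:12 is 1473 × 12 = 17676 mm.
Intermediate landings: 3 × 1500 = 4500 mm.
Total developed length = 17676 + 4500 = 22176 mm.
= 22.18 m.

22.18 m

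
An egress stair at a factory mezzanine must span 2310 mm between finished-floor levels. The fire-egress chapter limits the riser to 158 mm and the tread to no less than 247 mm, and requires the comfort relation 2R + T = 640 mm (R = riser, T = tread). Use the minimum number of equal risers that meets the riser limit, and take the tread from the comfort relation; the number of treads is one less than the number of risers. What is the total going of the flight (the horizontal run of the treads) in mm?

2310 / 158 = 14.620 → round up to 15 risers.
Each riser is 2310/15 = 154 mm (≤ 158 mm).
From 2R + T = 640: T = 640 − 308 = 332 mm.
15 risers give 14 treads; going = 14 × 332 = 4648 mm.

4648 mm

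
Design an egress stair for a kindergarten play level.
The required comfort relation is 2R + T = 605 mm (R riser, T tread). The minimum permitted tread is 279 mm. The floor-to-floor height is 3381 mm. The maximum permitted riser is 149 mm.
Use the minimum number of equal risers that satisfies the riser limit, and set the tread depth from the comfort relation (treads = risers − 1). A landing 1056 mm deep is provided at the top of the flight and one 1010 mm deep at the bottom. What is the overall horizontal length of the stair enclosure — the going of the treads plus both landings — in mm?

8908 mm

At most 149 each: 3381/149 = 22.69, giving 23 risers.
Riser R = 3381 / 23 = 147 mm, within the 149 mm limit.
From 2R + T = 605: T = 605 − 294 = 311 mm.
Treads = 23 − 1 = 22; going = 22 × 311 = 6842 mm.
Enclosure = 6842 + 1056 + 1010 = 8908 mm.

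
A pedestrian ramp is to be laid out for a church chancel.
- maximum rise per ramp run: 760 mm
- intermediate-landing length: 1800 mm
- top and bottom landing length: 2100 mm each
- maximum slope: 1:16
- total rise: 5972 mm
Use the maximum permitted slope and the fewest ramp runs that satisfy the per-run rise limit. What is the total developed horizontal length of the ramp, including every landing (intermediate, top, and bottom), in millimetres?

112352 mm

5972 / 760 = 7.86, so 8 ramp runs are needed. That means 7 intermediate landings.
Horizontal run for 5972 mm of rise at 1:16 is 5972 × 16 = 95552 mm.
Intermediate landings: 7 × 1800 = 12600 mm.
Top and bottom landings: 2 × 2100 = 4200 mm.
Total = 95552 + 12600 + 4200 = 112352 mm.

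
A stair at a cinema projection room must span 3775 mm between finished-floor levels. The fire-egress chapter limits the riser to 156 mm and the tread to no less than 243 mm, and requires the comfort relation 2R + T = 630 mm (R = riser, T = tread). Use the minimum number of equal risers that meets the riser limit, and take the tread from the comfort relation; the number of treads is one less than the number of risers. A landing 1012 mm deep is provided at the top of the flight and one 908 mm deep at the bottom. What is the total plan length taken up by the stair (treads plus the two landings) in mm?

9792 mm

3775 / 156 = 24.20, so 25 risers are needed.
Each riser is 3775/25 = 151 mm (≤ 156 mm).
T = 630 − 2·151 = 328 mm, which satisfies the 243 mm minimum.
Treads = 25 − 1 = 24; going = 24 × 328 = 7872 mm.
Add landings: 7872 + 1012 + 908 = 9792 mm.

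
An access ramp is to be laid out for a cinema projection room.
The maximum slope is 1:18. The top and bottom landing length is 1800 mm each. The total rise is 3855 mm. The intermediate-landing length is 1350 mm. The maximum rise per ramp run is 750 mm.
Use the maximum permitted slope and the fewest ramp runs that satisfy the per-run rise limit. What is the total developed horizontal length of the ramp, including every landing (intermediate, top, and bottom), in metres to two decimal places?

79.74 m

At most 750 each: 3855/750 = 5.14, giving 6 ramp runs. That means 5 intermediate landings.
Horizontal run for 3855 mm of rise at 1:18 is 3855 × 18 = 69390 mm.
Intermediate landings: 5 × 1350 = 6750 mm.
Top and bottom landings: 2 × 1800 = 3600 mm.
Total = 69390 + 6750 + 3600 = 79740 mm.
= 79.74 m.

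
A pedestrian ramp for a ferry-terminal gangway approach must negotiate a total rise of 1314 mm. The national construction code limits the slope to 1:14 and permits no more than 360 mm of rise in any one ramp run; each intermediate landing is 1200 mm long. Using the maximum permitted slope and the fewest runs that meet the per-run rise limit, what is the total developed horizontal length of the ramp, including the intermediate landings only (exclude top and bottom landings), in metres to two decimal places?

⌈1314/360⌉ = 4 ramp runs. That means 3 intermediate landings.
Ramp run (horizontal) at 1:14: 1314 × 14 = 18396 mm.
3 intermediate landings contribute 3 × 1200 = 3600 mm.
Total developed length = 18396 + 3600 = 21996 mm.
= 22.00 m.

22.00 m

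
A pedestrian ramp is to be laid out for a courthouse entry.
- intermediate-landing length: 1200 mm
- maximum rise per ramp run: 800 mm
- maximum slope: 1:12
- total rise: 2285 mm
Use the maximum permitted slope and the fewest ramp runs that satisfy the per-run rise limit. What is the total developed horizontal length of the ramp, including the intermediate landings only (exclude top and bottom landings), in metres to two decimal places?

⌈2285/800⌉ = 3 ramp runs. That means 2 intermediate landings.
Ramp run (horizontal) at 1:12: 2285 × 12 = 27420 mm.
2 intermediate landings contribute 2 × 1200 = 2400 mm.
Developed length = 27420 + 2400 = 29820 mm.
= 29.82 m.

29.82 m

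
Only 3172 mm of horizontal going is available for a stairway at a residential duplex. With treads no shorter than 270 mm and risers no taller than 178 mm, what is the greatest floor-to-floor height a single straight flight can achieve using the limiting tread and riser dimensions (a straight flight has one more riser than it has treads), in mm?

2136 mm

Treads that fit: ⌊3172 / 270⌋ = 11.
Risers = treads + 1 = 12.
Maximum height = 12 × 178 = 2136 mm.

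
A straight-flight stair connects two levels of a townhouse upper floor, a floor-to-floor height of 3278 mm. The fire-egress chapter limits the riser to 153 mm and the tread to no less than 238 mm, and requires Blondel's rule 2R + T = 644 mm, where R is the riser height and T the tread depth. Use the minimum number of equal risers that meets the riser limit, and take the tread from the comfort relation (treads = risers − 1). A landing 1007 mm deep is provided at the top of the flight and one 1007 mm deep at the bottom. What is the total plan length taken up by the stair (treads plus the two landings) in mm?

⌈3278/153⌉ = 22 risers.
Riser R = 3278 / 22 = 149 mm, within the 153 mm limit.
From 2R + T = 644: T = 644 − 298 = 346 mm.
Going = (22 − 1) × 346 = 7266 mm.
Add landings: 7266 + 1007 + 1007 = 9280 mm.

9280 mm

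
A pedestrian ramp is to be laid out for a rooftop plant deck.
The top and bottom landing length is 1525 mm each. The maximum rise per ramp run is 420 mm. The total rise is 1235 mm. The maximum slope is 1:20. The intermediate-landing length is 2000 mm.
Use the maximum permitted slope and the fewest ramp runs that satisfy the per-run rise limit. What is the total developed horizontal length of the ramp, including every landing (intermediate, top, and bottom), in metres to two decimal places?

31.75 m

At most 420 each: 1235/420 = 2.94, giving 3 ramp runs. That means 2 intermediate landings.
Horizontal run for 1235 mm of rise at 1:20 is 1235 × 20 = 24700 mm.
2 intermediate landings contribute 2 × 2000 = 4000 mm.
Top and bottom landings: 2 × 1525 = 3050 mm.
Total = 24700 + 4000 + 3050 = 31750 mm.
= 31.75 m.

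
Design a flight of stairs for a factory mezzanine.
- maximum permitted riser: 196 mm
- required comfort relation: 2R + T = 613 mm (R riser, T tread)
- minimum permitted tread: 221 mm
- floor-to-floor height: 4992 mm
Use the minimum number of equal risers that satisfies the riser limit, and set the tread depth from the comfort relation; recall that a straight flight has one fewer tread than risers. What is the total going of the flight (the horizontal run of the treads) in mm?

4992 / 196 = 25.469 → round up to 26 risers.
Riser R = 4992 / 26 = 192 mm, within the 196 mm limit.
From 2R + T = 613: T = 613 − 384 = 229 mm.
26 risers give 25 treads; going = 25 × 229 = 5725 mm.

5725 mm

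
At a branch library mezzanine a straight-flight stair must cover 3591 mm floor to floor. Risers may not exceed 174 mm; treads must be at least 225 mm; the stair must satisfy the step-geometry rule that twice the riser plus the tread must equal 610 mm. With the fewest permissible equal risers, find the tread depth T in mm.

3591 / 174 = 20.638 → round up to 21 risers.
Each riser is 3591/21 = 171 mm (≤ 174 mm).
T = 610 − 2·171 = 268 mm, which satisfies the 225 mm minimum.

268 mm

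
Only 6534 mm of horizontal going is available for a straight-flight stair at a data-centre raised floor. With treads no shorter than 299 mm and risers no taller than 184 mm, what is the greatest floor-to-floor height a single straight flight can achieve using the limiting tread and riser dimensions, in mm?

Treads that fit: ⌊6534 / 299⌋ = 21.
Risers = treads + 1 = 22.
Maximum height = 22 × 184 = 4048 mm.

4048 mm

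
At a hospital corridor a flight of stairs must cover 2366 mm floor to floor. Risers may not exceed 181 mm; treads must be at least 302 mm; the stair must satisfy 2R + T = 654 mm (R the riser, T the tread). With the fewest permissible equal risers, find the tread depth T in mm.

2366 / 181 = 13.072 → round up to 14 risers.
Riser R = 2366 / 14 = 169 mm, within the 181 mm limit.
Tread T = 654 − 2 × 169 = 316 mm (≥ 302 mm).

316 mm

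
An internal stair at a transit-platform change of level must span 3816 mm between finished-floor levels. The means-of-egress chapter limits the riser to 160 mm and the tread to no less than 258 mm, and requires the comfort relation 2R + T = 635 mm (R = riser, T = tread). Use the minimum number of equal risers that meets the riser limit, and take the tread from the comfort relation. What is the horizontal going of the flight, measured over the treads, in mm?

3816 / 160 = 23.850 → round up to 24 risers.
Each riser is 3816/24 = 159 mm (≤ 160 mm).
T = 635 − 2·159 = 317 mm, which satisfies the 258 mm minimum.
Treads = 24 − 1 = 23; going = 23 × 317 = 7291 mm.

7291 mm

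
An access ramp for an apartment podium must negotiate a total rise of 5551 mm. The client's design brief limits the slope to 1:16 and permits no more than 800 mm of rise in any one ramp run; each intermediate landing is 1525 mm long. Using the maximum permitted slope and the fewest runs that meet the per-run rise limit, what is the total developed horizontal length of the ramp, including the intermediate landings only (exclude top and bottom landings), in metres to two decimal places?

97.97 m

⌈5551/800⌉ = 7 ramp runs. That means 6 intermediate landings.
Horizontal run for 5551 mm of rise at 1:16 is 5551 × 16 = 88816 mm.
6 intermediate landings contribute 6 × 1525 = 9150 mm.
Total developed length = 88816 + 9150 = 97966 mm.
= 97.97 m.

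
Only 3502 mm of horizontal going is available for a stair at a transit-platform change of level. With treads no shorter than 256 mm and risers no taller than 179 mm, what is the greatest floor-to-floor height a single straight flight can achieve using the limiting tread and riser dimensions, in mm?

2506 mm

Treads that fit: ⌊3502 / 256⌋ = 13.
Risers = treads + 1 = 14.
Maximum height = 14 × 179 = 2506 mm.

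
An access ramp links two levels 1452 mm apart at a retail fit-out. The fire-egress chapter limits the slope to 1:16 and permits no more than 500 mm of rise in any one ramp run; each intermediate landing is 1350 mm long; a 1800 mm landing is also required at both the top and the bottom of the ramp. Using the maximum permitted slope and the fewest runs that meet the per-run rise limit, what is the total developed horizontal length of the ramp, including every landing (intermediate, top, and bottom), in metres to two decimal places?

At most 500 each: 1452/500 = 2.90, giving 3 ramp runs. That means 2 intermediate landings.
Horizontal run for 1452 mm of rise at 1:16 is 1452 × 16 = 23232 mm.
2 intermediate landings contribute 2 × 1350 = 2700 mm.
Top and bottom landings: 2 × 1800 = 3600 mm.
Total = 23232 + 2700 + 3600 = 29532 mm.
= 29.53 m.

29.53 m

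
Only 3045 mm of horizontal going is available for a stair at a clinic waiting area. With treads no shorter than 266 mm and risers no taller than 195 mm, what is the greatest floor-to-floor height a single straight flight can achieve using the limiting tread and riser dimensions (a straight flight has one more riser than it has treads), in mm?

2340 mm

3045 / 266 = 11.45, so 11 treads fit.
Risers = treads + 1 = 12.
Maximum height = 12 × 195 = 2340 mm.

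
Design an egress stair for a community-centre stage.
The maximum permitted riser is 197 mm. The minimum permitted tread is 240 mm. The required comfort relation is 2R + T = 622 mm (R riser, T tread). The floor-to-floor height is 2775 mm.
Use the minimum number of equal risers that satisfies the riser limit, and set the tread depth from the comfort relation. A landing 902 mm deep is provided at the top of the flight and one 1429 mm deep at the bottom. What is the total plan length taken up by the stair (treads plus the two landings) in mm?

5859 mm

⌈2775/197⌉ = 15 risers.
Riser R = 2775 / 15 = 185 mm, within the 197 mm limit.
T = 622 − 2·185 = 252 mm, which satisfies the 240 mm minimum.
Treads = 15 − 1 = 14; going = 14 × 252 = 3528 mm.
Add landings: 3528 + 902 + 1429 = 5859 mm.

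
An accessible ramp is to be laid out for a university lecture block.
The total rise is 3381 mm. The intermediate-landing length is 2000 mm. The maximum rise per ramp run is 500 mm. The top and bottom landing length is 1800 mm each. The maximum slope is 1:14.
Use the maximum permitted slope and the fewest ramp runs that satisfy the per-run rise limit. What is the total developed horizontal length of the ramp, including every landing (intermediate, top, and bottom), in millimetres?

62934 mm

⌈3381/500⌉ = 7 ramp runs. That means 6 intermediate landings.
Horizontal run for 3381 mm of rise at 1:14 is 3381 × 14 = 47334 mm.
6 intermediate landings contribute 6 × 2000 = 12000 mm.
Top and bottom landings: 2 × 1800 = 3600 mm.
Total = 47334 + 12000 + 3600 = 62934 mm.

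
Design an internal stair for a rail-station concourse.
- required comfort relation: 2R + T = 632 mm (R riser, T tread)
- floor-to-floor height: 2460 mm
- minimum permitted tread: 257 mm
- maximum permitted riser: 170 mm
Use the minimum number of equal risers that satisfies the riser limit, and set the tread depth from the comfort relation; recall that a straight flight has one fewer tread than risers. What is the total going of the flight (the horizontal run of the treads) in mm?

4256 mm

At most 170 each: 2460/170 = 14.47, giving 15 risers.
Riser R = 2460 / 15 = 164 mm, within the 170 mm limit.
Tread T = 632 − 2 × 164 = 304 mm (≥ 257 mm).
Treads = 15 − 1 = 14; going = 14 × 304 = 4256 mm.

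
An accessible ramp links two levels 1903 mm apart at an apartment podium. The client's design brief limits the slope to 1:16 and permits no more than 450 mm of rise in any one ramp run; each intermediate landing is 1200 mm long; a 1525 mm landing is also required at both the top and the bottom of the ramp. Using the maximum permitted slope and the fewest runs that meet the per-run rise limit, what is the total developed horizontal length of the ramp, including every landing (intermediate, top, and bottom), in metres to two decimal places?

⌈1903/450⌉ = 5 ramp runs. That means 4 intermediate landings.
Ramp run (horizontal) at 1:16: 1903 × 16 = 30448 mm.
Intermediate landings: 4 × 1200 = 4800 mm.
Top and bottom landings: 2 × 1525 = 3050 mm.
Total = 30448 + 4800 + 3050 = 38298 mm.
= 38.30 m.

38.30 m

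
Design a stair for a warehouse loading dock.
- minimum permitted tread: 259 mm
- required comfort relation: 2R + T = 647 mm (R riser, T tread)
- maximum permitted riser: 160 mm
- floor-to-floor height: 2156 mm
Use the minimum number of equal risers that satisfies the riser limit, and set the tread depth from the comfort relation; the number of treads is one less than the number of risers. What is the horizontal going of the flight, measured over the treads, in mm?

4407 mm

⌈2156/160⌉ = 14 risers.
Riser R = 2156 / 14 = 154 mm, within the 160 mm limit.
From 2R + T = 647: T = 647 − 308 = 339 mm.
Treads = 14 − 1 = 13; going = 13 × 339 = 4407 mm.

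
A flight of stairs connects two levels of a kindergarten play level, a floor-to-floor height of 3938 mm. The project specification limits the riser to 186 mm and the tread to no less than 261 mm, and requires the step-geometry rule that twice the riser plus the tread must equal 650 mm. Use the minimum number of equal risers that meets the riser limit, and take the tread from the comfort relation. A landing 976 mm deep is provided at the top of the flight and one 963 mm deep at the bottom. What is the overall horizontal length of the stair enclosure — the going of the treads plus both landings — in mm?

8071 mm

⌈3938/186⌉ = 22 risers.
Riser R = 3938 / 22 = 179 mm, within the 186 mm limit.
Tread T = 650 − 2 × 179 = 292 mm (≥ 261 mm).
Going = (22 − 1) × 292 = 6132 mm.
Add landings: 6132 + 976 + 963 = 8071 mm.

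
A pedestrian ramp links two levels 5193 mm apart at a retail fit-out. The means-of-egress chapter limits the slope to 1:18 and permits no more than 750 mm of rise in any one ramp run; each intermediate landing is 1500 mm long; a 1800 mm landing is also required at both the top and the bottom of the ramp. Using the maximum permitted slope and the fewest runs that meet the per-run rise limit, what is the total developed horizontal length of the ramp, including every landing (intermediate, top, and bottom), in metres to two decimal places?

5193 / 750 = 6.924 → round up to 7 ramp runs. That means 6 intermediate landings.
Horizontal run for 5193 mm of rise at 1:18 is 5193 × 18 = 93474 mm.
6 intermediate landings contribute 6 × 1500 = 9000 mm.
Top and bottom landings: 2 × 1800 = 3600 mm.
Total = 93474 + 9000 + 3600 = 106074 mm.
= 106.07 m.

106.07 m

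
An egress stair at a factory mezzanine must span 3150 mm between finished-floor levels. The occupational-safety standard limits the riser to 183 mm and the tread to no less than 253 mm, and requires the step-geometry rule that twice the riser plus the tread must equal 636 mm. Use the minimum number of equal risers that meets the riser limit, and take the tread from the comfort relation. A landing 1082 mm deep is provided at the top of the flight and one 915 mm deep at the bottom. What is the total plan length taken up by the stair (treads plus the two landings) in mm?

3150 / 183 = 17.213 → round up to 18 risers.
Each riser is 3150/18 = 175 mm (≤ 183 mm).
T = 636 − 2·175 = 286 mm, which satisfies the 253 mm minimum.
Going = (18 − 1) × 286 = 4862 mm.
Enclosure = 4862 + 1082 + 915 = 6859 mm.

6859 mm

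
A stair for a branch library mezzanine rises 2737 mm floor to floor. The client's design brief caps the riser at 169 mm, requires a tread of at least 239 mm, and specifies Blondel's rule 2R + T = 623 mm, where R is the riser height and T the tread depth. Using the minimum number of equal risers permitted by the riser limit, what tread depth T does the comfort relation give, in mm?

301 mm

2737 / 169 = 16.195 → round up to 17 risers.
Each riser is 2737/17 = 161 mm (≤ 169 mm).
From 2R + T = 623: T = 623 − 322 = 301 mm.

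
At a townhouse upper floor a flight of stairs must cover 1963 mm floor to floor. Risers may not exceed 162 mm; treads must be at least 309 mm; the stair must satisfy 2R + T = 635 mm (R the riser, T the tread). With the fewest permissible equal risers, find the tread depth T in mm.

⌈1963/162⌉ = 13 risers.
R = 1963 ÷ 13 = 151 mm.
Tread T = 635 − 2 × 151 = 333 mm (≥ 309 mm).

333 mm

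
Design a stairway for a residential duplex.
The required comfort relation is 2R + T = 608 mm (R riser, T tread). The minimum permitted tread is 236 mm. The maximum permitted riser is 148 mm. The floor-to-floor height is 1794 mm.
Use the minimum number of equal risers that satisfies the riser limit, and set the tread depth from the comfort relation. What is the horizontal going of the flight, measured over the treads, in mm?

1794 / 148 = 12.12, so 13 risers are needed.
Riser R = 1794 / 13 = 138 mm, within the 148 mm limit.
T = 608 − 2·138 = 332 mm, which satisfies the 236 mm minimum.
Going = (13 − 1) × 332 = 3984 mm.

3984 mm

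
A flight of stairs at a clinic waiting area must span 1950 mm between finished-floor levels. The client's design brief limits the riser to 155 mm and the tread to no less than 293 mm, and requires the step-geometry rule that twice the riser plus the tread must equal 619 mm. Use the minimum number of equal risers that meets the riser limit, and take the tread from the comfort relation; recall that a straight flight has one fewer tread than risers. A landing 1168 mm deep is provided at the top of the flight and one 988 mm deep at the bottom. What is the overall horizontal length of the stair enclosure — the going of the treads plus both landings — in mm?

1950 / 155 = 12.58, so 13 risers are needed.
R = 1950 ÷ 13 = 150 mm.
Tread T = 619 − 2 × 150 = 319 mm (≥ 293 mm).
Going = (13 − 1) × 319 = 3828 mm.
Add landings: 3828 + 1168 + 988 = 5984 mm.

5984 mm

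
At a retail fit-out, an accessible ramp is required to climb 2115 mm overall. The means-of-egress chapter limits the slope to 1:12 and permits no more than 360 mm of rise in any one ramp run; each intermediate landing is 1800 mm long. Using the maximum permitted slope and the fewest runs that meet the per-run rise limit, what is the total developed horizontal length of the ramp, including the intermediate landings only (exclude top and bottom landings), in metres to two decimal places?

2115 / 360 = 5.88, so 6 ramp runs are needed. That means 5 intermediate landings.
Ramp run (horizontal) at 1:12: 2115 × 12 = 25380 mm.
Intermediate landings: 5 × 1800 = 9000 mm.
Developed length = 25380 + 9000 = 34380 mm.
= 34.38 m.

34.38 m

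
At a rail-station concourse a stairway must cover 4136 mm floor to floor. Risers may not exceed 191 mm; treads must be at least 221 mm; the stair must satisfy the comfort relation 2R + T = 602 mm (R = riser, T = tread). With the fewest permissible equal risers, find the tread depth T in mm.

At most 191 each: 4136/191 = 21.65, giving 22 risers.
R = 4136 ÷ 22 = 188 mm.
Tread T = 602 − 2 × 188 = 226 mm (≥ 221 mm).

226 mm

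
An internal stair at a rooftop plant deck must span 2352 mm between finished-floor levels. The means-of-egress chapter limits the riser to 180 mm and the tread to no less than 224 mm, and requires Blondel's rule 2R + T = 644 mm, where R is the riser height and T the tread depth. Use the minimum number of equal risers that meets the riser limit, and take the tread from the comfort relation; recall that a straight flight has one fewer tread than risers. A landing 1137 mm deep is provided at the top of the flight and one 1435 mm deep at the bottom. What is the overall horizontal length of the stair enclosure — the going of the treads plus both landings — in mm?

6576 mm

⌈2352/180⌉ = 14 risers.
Riser R = 2352 / 14 = 168 mm, within the 180 mm limit.
T = 644 − 2·168 = 308 mm, which satisfies the 224 mm minimum.
Treads = 14 − 1 = 13; going = 13 × 308 = 4004 mm.
Add landings: 4004 + 1137 + 1435 = 6576 mm.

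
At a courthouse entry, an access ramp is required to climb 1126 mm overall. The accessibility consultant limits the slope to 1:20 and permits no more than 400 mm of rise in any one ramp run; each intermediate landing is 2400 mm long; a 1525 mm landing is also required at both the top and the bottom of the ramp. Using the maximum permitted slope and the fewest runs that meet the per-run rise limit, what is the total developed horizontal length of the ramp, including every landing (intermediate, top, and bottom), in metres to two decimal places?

30.37 m

At most 400 each: 1126/400 = 2.81, giving 3 ramp runs. That means 2 intermediate landings.
Ramp run (horizontal) at 1:20: 1126 × 20 = 22520 mm.
2 intermediate landings contribute 2 × 2400 = 4800 mm.
Top and bottom landings: 2 × 1525 = 3050 mm.
Total = 22520 + 4800 + 3050 = 30370 mm.
= 30.37 m.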